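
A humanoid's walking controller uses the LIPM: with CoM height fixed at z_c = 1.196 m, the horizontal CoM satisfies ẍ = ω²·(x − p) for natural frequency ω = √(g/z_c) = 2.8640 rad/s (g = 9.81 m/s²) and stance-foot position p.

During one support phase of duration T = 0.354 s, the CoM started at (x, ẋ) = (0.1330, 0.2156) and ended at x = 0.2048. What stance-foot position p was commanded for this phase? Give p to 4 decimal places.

ωT = 2.8640·0.354 = 1.013856; cosh(ωT) = 1.559513, sinh(ωT) = 1.196696
x(T) = p + (x₀−p)·cosh(ωT) + (ẋ₀/ω)·sinh(ωT) ⇒ p·(1 − cosh) = x(T) − x₀·cosh − (ẋ₀/ω)·sinh
numerator   = 0.2048 − (0.1330)·1.559513 − (0.2156/2.8640)·1.196696 = -0.092702
denominator = 1 − 1.559513 = -0.559513
p = -0.092702 / -0.559513 = 0.1657

p = 0.1657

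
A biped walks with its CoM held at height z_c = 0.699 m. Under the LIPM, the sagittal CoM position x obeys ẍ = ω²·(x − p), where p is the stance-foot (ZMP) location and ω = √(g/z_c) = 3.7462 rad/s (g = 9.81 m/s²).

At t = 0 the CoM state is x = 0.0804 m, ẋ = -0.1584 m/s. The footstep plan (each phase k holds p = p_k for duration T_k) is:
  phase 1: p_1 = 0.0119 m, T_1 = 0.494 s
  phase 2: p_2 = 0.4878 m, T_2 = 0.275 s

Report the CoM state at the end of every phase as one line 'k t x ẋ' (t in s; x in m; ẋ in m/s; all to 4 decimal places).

phase 1: p=0.0119, T=0.494, ωT=1.850623, cosh=3.260460, sinh=3.103321; start (x,ẋ)=(0.080400, -0.158400) → end (x,ẋ)=(0.104024, 0.279901)
phase 2: p=0.4878, T=0.275, ωT=1.030205, cosh=1.579287, sinh=1.222353; start (x,ẋ)=(0.104024, 0.279901) → end (x,ẋ)=(-0.026963, -1.315334)

1 0.4940 0.1040 0.2799
2 0.7690 -0.0270 -1.3153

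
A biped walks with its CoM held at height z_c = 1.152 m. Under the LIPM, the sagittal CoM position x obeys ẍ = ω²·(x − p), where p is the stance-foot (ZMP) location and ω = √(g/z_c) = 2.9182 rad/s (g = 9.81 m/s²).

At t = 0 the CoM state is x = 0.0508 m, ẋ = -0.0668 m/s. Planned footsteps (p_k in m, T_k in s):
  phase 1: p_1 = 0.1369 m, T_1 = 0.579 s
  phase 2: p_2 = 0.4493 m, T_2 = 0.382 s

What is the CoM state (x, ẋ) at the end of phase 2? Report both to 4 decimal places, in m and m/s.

phase 1: p=0.1369, T=0.579, ωT=1.689638, cosh=2.801052, sinh=2.616466; start (x,ẋ)=(0.050800, -0.066800) → end (x,ẋ)=(-0.164164, -0.844516)
phase 2: p=0.4493, T=0.382, ωT=1.114752, cosh=1.688405, sinh=1.360408; start (x,ẋ)=(-0.164164, -0.844516) → end (x,ẋ)=(-0.980172, -3.861301)

x = -0.9802, ẋ = -3.8613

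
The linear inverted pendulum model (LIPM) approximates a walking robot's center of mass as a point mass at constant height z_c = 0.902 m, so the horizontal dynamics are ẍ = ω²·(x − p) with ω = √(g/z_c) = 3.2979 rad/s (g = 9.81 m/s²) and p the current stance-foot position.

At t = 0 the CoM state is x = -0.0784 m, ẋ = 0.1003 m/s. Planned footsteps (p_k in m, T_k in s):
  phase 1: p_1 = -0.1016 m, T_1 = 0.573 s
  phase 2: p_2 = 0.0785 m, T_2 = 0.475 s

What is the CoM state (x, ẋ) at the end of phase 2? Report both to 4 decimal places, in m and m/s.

x = 0.4779, ẋ = 1.4420

phase 1: p=-0.1016, T=0.573, ωT=1.889697, cosh=3.384239, sinh=3.233122; start (x,ẋ)=(-0.078400, 0.100300) → end (x,ẋ)=(0.075244, 0.586810)
phase 2: p=0.0785, T=0.475, ωT=1.566502, cosh=2.499320, sinh=2.290546; start (x,ẋ)=(0.075244, 0.586810) → end (x,ẋ)=(0.477930, 1.442031)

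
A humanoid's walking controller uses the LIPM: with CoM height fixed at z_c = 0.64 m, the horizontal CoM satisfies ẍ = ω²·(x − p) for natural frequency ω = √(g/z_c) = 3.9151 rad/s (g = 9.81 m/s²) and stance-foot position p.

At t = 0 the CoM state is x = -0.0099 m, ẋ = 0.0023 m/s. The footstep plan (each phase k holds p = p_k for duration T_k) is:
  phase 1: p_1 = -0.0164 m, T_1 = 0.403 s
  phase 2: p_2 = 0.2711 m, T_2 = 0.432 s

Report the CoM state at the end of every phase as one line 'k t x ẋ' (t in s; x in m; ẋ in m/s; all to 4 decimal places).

phase 1: p=-0.0164, T=0.403, ωT=1.577785, cosh=2.525324, sinh=2.318892; start (x,ẋ)=(-0.009900, 0.002300) → end (x,ẋ)=(0.001377, 0.064820)
phase 2: p=0.2711, T=0.432, ωT=1.691323, cosh=2.805466, sinh=2.621190; start (x,ẋ)=(0.001377, 0.064820) → end (x,ẋ)=(-0.442202, -2.586109)

1 0.4030 0.0014 0.0648
2 0.8350 -0.4422 -2.5861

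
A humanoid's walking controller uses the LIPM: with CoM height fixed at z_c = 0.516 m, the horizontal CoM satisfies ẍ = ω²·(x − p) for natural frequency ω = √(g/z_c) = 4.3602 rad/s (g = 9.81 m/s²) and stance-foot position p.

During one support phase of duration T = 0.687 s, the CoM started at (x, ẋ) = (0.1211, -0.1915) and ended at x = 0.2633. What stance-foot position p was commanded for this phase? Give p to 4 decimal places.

ωT = 4.3602·0.687 = 2.995457; cosh(ωT) = 10.022259, sinh(ωT) = 9.972245
x(T) = p + (x₀−p)·cosh(ωT) + (ẋ₀/ω)·sinh(ωT) ⇒ p·(1 − cosh) = x(T) − x₀·cosh − (ẋ₀/ω)·sinh
numerator   = 0.2633 − (0.1211)·10.022259 − (-0.1915/4.3602)·9.972245 = -0.512414
denominator = 1 − 10.022259 = -9.022259
p = -0.512414 / -9.022259 = 0.0568

p = 0.0568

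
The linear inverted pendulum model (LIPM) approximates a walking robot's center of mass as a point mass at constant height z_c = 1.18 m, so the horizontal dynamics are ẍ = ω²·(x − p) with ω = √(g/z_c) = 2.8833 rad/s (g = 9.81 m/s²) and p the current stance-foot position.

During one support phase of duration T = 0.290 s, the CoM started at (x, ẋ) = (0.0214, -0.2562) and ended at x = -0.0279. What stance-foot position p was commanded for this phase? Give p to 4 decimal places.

p = -0.0703

ωT = 2.8833·0.290 = 0.836157; cosh(ωT) = 1.370428, sinh(ωT) = 0.937055
x(T) = p + (x₀−p)·cosh(ωT) + (ẋ₀/ω)·sinh(ωT) ⇒ p·(1 − cosh) = x(T) − x₀·cosh − (ẋ₀/ω)·sinh
numerator   = -0.0279 − (0.0214)·1.370428 − (-0.2562/2.8833)·0.937055 = 0.026036
denominator = 1 − 1.370428 = -0.370428
p = 0.026036 / -0.370428 = -0.0703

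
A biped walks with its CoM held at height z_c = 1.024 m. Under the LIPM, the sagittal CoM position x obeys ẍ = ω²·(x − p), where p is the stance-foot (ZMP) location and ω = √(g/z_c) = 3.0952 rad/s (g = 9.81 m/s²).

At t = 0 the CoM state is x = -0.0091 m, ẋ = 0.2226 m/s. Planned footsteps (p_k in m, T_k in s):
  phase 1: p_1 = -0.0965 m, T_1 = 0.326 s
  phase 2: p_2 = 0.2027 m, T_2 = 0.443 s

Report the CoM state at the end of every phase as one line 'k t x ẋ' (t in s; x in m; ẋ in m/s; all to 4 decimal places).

phase 1: p=-0.0965, T=0.326, ωT=1.009035, cosh=1.553762, sinh=1.189191; start (x,ẋ)=(-0.009100, 0.222600) → end (x,ẋ)=(0.124823, 0.667568)
phase 2: p=0.2027, T=0.443, ωT=1.371174, cosh=2.096890, sinh=1.843082; start (x,ẋ)=(0.124823, 0.667568) → end (x,ẋ)=(0.436913, 0.955551)

1 0.3260 0.1248 0.6676
2 0.7690 0.4369 0.9556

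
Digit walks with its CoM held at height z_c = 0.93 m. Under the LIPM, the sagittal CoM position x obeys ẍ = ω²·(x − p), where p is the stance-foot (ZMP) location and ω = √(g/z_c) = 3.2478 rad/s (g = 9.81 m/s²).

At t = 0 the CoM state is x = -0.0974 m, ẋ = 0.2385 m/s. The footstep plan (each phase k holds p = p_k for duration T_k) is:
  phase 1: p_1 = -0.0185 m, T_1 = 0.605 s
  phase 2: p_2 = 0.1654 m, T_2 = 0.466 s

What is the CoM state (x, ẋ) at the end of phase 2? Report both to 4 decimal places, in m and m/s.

x = -0.3634, ẋ = -1.5708

phase 1: p=-0.0185, T=0.605, ωT=1.964919, cosh=3.637251, sinh=3.497084; start (x,ẋ)=(-0.097400, 0.238500) → end (x,ẋ)=(-0.048673, -0.028648)
phase 2: p=0.1654, T=0.466, ωT=1.513475, cosh=2.381316, sinh=2.161172; start (x,ẋ)=(-0.048673, -0.028648) → end (x,ẋ)=(-0.363439, -1.570812)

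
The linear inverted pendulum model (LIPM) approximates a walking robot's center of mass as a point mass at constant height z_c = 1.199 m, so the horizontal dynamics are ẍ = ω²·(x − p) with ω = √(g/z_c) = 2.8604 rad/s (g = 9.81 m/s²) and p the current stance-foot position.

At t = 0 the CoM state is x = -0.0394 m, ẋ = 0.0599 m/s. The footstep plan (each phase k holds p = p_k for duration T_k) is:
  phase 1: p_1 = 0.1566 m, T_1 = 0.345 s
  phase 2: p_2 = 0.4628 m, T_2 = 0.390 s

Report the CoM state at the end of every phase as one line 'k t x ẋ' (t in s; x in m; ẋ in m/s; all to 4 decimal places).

1 0.3450 -0.1187 -0.5560
2 0.7350 -0.7843 -3.2043

phase 1: p=0.1566, T=0.345, ωT=0.986838, cosh=1.527746, sinh=1.154992; start (x,ẋ)=(-0.039400, 0.059900) → end (x,ẋ)=(-0.118651, -0.556021)
phase 2: p=0.4628, T=0.390, ωT=1.115556, cosh=1.689499, sinh=1.361766; start (x,ẋ)=(-0.118651, -0.556021) → end (x,ẋ)=(-0.784269, -3.204263)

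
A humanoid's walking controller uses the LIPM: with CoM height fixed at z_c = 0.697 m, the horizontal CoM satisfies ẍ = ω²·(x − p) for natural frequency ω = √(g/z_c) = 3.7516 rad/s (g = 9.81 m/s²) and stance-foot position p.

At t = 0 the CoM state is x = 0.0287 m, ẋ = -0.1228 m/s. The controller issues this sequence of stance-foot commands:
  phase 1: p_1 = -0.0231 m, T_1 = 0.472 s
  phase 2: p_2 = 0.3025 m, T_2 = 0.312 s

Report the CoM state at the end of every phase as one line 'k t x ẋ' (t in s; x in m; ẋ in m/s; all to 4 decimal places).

phase 1: p=-0.0231, T=0.472, ωT=1.770755, cosh=3.022747, sinh=2.852542; start (x,ẋ)=(0.028700, -0.122800) → end (x,ẋ)=(0.040107, 0.183149)
phase 2: p=0.3025, T=0.312, ωT=1.170499, cosh=1.766907, sinh=1.456695; start (x,ẋ)=(0.040107, 0.183149) → end (x,ẋ)=(-0.090010, -1.110354)

1 0.4720 0.0401 0.1831
2 0.7840 -0.0900 -1.1104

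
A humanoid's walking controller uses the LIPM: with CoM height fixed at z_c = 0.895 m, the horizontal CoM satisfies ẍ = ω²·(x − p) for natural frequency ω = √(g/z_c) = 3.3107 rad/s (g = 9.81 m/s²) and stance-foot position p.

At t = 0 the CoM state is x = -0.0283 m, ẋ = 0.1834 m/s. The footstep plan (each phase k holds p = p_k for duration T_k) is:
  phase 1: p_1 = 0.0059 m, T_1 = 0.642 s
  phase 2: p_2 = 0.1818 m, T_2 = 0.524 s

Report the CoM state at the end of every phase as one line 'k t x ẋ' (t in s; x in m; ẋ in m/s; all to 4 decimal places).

phase 1: p=0.0059, T=0.642, ωT=2.125469, cosh=4.248103, sinh=4.128726; start (x,ẋ)=(-0.028300, 0.183400) → end (x,ẋ)=(0.089330, 0.311623)
phase 2: p=0.1818, T=0.524, ωT=1.734807, cosh=2.922133, sinh=2.745699; start (x,ẋ)=(0.089330, 0.311623) → end (x,ẋ)=(0.170033, 0.070038)

1 0.6420 0.0893 0.3116
2 1.1660 0.1700 0.0700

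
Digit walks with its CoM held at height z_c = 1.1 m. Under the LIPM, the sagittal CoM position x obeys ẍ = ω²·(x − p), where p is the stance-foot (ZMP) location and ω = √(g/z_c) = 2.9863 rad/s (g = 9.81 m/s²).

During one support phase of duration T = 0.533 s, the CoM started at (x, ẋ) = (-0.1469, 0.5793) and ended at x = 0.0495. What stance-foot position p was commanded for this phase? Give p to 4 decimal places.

ωT = 2.9863·0.533 = 1.591698; cosh(ωT) = 2.557831, sinh(ωT) = 2.354251
x(T) = p + (x₀−p)·cosh(ωT) + (ẋ₀/ω)·sinh(ωT) ⇒ p·(1 − cosh) = x(T) − x₀·cosh − (ẋ₀/ω)·sinh
numerator   = 0.0495 − (-0.1469)·2.557831 − (0.5793/2.9863)·2.354251 = -0.031446
denominator = 1 − 2.557831 = -1.557831
p = -0.031446 / -1.557831 = 0.0202

p = 0.0202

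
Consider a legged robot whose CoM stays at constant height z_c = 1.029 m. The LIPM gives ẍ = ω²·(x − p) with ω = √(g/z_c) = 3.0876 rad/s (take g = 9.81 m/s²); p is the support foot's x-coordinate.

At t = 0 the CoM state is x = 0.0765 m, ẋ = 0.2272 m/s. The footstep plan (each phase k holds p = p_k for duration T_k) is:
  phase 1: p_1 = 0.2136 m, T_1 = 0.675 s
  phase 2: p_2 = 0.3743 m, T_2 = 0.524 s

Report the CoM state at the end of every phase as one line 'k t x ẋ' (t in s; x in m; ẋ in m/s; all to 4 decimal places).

phase 1: p=0.2136, T=0.675, ωT=2.084130, cosh=4.081006, sinh=3.956590; start (x,ẋ)=(0.076500, 0.227200) → end (x,ẋ)=(-0.054762, -0.747660)
phase 2: p=0.3743, T=0.524, ωT=1.617902, cosh=2.620408, sinh=2.422094; start (x,ẋ)=(-0.054762, -0.747660) → end (x,ẋ)=(-1.336524, -5.167891)

1 0.6750 -0.0548 -0.7477
2 1.1990 -1.3365 -5.1679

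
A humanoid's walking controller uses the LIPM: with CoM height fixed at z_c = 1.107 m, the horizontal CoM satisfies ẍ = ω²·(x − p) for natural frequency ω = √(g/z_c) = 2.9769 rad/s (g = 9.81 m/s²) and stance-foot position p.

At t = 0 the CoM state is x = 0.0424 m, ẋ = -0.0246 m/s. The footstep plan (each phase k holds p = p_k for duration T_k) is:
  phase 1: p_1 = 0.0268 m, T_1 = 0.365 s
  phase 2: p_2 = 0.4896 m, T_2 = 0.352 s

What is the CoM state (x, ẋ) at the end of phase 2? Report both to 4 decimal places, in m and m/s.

phase 1: p=0.0268, T=0.365, ωT=1.086569, cosh=1.650729, sinh=1.313357; start (x,ẋ)=(0.042400, -0.024600) → end (x,ẋ)=(0.041698, 0.020384)
phase 2: p=0.4896, T=0.352, ωT=1.047869, cosh=1.601126, sinh=1.250442; start (x,ẋ)=(0.041698, 0.020384) → end (x,ẋ)=(-0.218985, -1.634650)

x = -0.2190, ẋ = -1.6346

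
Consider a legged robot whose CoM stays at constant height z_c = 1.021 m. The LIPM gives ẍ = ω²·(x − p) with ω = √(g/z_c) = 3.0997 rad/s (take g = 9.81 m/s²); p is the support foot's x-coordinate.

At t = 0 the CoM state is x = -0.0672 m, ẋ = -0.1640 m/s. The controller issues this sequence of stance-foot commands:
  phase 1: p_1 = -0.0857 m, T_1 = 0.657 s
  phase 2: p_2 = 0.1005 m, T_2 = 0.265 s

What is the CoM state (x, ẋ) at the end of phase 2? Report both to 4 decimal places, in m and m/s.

phase 1: p=-0.0857, T=0.657, ωT=2.036503, cosh=3.897123, sinh=3.766639; start (x,ẋ)=(-0.067200, -0.164000) → end (x,ẋ)=(-0.212890, -0.423132)
phase 2: p=0.1005, T=0.265, ωT=0.821420, cosh=1.356767, sinh=0.916960; start (x,ẋ)=(-0.212890, -0.423132) → end (x,ẋ)=(-0.449869, -1.464841)

x = -0.4499, ẋ = -1.4648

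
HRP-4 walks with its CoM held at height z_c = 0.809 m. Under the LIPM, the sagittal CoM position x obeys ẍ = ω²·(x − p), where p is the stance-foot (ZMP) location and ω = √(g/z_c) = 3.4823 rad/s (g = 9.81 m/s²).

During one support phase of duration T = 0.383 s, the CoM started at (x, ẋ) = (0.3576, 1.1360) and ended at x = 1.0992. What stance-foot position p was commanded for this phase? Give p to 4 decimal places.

ωT = 3.4823·0.383 = 1.333721; cosh(ωT) = 2.029317, sinh(ωT) = 1.765822
x(T) = p + (x₀−p)·cosh(ωT) + (ẋ₀/ω)·sinh(ωT) ⇒ p·(1 − cosh) = x(T) − x₀·cosh − (ẋ₀/ω)·sinh
numerator   = 1.0992 − (0.3576)·2.029317 − (1.1360/3.4823)·1.765822 = -0.202532
denominator = 1 − 2.029317 = -1.029317
p = -0.202532 / -1.029317 = 0.1968

p = 0.1968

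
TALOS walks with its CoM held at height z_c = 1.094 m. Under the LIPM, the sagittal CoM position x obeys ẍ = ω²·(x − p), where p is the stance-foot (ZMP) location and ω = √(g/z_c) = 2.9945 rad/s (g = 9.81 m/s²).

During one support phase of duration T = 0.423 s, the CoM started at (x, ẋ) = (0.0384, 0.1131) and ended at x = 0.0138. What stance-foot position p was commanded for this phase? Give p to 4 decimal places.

p = 0.1327

ωT = 2.9945·0.423 = 1.266674; cosh(ωT) = 1.915397, sinh(ωT) = 1.633630
x(T) = p + (x₀−p)·cosh(ωT) + (ẋ₀/ω)·sinh(ωT) ⇒ p·(1 − cosh) = x(T) − x₀·cosh − (ẋ₀/ω)·sinh
numerator   = 0.0138 − (0.0384)·1.915397 − (0.1131/2.9945)·1.633630 = -0.121452
denominator = 1 − 1.915397 = -0.915397
p = -0.121452 / -0.915397 = 0.1327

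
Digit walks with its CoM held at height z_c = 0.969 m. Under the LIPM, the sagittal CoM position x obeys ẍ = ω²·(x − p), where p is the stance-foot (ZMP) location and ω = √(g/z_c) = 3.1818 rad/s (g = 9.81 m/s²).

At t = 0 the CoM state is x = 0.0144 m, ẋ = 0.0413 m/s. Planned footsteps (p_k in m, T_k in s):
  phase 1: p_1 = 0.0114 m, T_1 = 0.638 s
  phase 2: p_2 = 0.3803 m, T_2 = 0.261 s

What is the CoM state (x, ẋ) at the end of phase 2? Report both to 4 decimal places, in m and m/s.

x = 0.0160, ẋ = -0.6457

phase 1: p=0.0114, T=0.638, ωT=2.029988, cosh=3.872668, sinh=3.741330; start (x,ẋ)=(0.014400, 0.041300) → end (x,ẋ)=(0.071581, 0.195654)
phase 2: p=0.3803, T=0.261, ωT=0.830450, cosh=1.365102, sinh=0.929249; start (x,ẋ)=(0.071581, 0.195654) → end (x,ẋ)=(0.016008, -0.645698)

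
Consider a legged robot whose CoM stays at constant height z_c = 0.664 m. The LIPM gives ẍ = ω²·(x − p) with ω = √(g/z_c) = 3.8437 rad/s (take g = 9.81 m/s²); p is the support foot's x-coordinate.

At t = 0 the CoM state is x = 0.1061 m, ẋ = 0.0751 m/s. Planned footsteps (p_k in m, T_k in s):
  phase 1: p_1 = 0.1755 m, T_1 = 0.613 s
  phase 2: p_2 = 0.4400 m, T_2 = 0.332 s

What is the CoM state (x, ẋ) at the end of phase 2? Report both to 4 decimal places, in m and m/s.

x = -1.0143, ẋ = -5.2970

phase 1: p=0.1755, T=0.613, ωT=2.356188, cosh=5.322719, sinh=5.227938; start (x,ẋ)=(0.106100, 0.075100) → end (x,ẋ)=(-0.091751, -0.994831)
phase 2: p=0.4400, T=0.332, ωT=1.276108, cosh=1.930896, sinh=1.651774; start (x,ẋ)=(-0.091751, -0.994831) → end (x,ẋ)=(-1.014270, -5.296961)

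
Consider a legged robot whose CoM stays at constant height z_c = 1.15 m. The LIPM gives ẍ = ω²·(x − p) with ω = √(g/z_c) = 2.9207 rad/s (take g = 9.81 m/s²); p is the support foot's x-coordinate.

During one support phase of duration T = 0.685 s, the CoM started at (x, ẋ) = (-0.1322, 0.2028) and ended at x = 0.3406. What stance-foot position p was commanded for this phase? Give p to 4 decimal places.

ωT = 2.9207·0.685 = 2.000680; cosh(ωT) = 3.764661, sinh(ωT) = 3.629418
x(T) = p + (x₀−p)·cosh(ωT) + (ẋ₀/ω)·sinh(ωT) ⇒ p·(1 − cosh) = x(T) − x₀·cosh − (ẋ₀/ω)·sinh
numerator   = 0.3406 − (-0.1322)·3.764661 − (0.2028/2.9207)·3.629418 = 0.586278
denominator = 1 − 3.764661 = -2.764661
p = 0.586278 / -2.764661 = -0.2121

p = -0.2121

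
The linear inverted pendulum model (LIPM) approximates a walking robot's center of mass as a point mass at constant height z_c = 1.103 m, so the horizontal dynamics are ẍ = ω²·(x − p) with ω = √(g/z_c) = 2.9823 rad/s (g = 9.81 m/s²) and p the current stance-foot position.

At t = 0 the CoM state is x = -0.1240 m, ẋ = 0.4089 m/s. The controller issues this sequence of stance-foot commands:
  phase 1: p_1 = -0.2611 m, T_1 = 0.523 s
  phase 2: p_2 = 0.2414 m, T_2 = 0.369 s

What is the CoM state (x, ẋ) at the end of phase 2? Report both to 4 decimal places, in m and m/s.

phase 1: p=-0.2611, T=0.523, ωT=1.559743, cosh=2.483894, sinh=2.273704; start (x,ẋ)=(-0.124000, 0.408900) → end (x,ẋ)=(0.391187, 1.945321)
phase 2: p=0.2414, T=0.369, ωT=1.100469, cosh=1.669145, sinh=1.336430; start (x,ẋ)=(0.391187, 1.945321) → end (x,ẋ)=(1.363154, 3.844019)

x = 1.3632, ẋ = 3.8440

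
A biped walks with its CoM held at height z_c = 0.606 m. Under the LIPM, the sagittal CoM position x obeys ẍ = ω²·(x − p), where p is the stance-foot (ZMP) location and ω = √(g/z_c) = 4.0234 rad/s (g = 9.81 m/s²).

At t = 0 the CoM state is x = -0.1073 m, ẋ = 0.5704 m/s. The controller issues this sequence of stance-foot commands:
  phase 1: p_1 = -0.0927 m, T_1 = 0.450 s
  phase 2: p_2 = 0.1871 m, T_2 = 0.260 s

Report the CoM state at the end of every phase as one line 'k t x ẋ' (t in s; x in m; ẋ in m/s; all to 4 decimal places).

1 0.4500 0.2833 1.6155
2 0.7100 0.8418 3.0657

phase 1: p=-0.0927, T=0.450, ωT=1.810530, cosh=3.138627, sinh=2.975060; start (x,ẋ)=(-0.107300, 0.570400) → end (x,ẋ)=(0.283252, 1.615513)
phase 2: p=0.1871, T=0.260, ωT=1.046084, cosh=1.598897, sinh=1.247586; start (x,ẋ)=(0.283252, 1.615513) → end (x,ẋ)=(0.841780, 3.065678)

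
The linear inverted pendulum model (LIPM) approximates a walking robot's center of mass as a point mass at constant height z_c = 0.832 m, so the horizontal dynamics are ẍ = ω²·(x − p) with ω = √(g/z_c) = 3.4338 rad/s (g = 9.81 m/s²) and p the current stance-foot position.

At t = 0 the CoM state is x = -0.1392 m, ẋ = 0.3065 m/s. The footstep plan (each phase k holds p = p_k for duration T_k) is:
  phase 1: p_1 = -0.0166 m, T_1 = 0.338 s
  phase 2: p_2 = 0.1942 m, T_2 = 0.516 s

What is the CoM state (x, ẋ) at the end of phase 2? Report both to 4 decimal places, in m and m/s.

phase 1: p=-0.0166, T=0.338, ωT=1.160624, cosh=1.752608, sinh=1.439318; start (x,ẋ)=(-0.139200, 0.306500) → end (x,ẋ)=(-0.102997, -0.068755)
phase 2: p=0.1942, T=0.516, ωT=1.771841, cosh=3.025845, sinh=2.855825; start (x,ẋ)=(-0.102997, -0.068755) → end (x,ẋ)=(-0.762253, -3.122452)

x = -0.7623, ẋ = -3.1225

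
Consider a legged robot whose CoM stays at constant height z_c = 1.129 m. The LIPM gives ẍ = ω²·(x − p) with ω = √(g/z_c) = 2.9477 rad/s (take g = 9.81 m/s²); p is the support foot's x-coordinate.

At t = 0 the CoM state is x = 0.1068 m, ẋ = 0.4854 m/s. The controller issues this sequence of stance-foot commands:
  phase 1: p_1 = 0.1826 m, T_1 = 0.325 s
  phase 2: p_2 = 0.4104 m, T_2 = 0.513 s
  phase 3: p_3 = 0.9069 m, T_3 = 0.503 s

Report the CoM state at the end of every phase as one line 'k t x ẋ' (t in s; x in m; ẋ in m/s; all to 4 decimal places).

phase 1: p=0.1826, T=0.325, ωT=0.958003, cosh=1.495072, sinh=1.111413; start (x,ẋ)=(0.106800, 0.485400) → end (x,ẋ)=(0.252291, 0.477378)
phase 2: p=0.4104, T=0.513, ωT=1.512170, cosh=2.378498, sinh=2.158067; start (x,ẋ)=(0.252291, 0.477378) → end (x,ẋ)=(0.383835, 0.129658)
phase 3: p=0.9069, T=0.503, ωT=1.482693, cosh=2.315909, sinh=2.088883; start (x,ẋ)=(0.383835, 0.129658) → end (x,ẋ)=(-0.212588, -2.920442)

1 0.3250 0.2523 0.4774
2 0.8380 0.3838 0.1297
3 1.3410 -0.2126 -2.9204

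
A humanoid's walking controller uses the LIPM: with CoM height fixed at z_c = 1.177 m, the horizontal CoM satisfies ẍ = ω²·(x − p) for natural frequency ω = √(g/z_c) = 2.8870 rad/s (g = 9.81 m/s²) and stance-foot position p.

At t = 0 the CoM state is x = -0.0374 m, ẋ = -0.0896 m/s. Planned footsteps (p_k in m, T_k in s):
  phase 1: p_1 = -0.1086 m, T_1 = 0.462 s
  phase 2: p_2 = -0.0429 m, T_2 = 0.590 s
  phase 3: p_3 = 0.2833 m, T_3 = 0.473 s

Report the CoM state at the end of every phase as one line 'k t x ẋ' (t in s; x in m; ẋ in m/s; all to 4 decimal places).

phase 1: p=-0.1086, T=0.462, ωT=1.333794, cosh=2.029446, sinh=1.765970; start (x,ẋ)=(-0.037400, -0.089600) → end (x,ẋ)=(-0.018912, 0.181165)
phase 2: p=-0.0429, T=0.590, ωT=1.703330, cosh=2.837141, sinh=2.655065; start (x,ẋ)=(-0.018912, 0.181165) → end (x,ẋ)=(0.191769, 0.697865)
phase 3: p=0.2833, T=0.473, ωT=1.365551, cosh=2.086561, sinh=1.831321; start (x,ẋ)=(0.191769, 0.697865) → end (x,ẋ)=(0.534994, 0.972211)

1 0.4620 -0.0189 0.1812
2 1.0520 0.1918 0.6979
3 1.5250 0.5350 0.9722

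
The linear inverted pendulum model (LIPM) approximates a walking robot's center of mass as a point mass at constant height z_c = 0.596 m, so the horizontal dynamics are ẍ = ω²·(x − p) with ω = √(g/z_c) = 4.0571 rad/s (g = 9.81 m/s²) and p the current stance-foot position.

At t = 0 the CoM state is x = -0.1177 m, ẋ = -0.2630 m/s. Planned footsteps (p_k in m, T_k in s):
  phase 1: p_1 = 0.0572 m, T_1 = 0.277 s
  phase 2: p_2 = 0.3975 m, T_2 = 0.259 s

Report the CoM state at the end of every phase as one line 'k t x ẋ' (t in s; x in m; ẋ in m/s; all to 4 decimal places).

phase 1: p=0.0572, T=0.277, ωT=1.123817, cosh=1.700806, sinh=1.375769; start (x,ẋ)=(-0.117700, -0.263000) → end (x,ẋ)=(-0.329455, -1.423539)
phase 2: p=0.3975, T=0.259, ωT=1.050789, cosh=1.604784, sinh=1.255122; start (x,ẋ)=(-0.329455, -1.423539) → end (x,ẋ)=(-1.209497, -5.986240)

1 0.2770 -0.3295 -1.4235
2 0.5360 -1.2095 -5.9862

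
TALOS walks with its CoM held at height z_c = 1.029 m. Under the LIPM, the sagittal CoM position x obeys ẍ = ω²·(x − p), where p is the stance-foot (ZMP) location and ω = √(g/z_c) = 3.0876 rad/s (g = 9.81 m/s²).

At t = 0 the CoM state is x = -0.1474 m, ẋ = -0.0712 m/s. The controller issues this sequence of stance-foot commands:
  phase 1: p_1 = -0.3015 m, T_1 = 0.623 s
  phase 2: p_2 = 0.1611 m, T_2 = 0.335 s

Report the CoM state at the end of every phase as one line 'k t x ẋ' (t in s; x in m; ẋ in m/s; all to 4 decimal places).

1 0.6230 0.1599 1.3449
2 0.9580 0.6946 2.1264

phase 1: p=-0.3015, T=0.623, ωT=1.923575, cosh=3.495735, sinh=3.349651; start (x,ẋ)=(-0.147400, -0.071200) → end (x,ẋ)=(0.159950, 1.344865)
phase 2: p=0.1611, T=0.335, ωT=1.034346, cosh=1.584362, sinh=1.228903; start (x,ẋ)=(0.159950, 1.344865) → end (x,ẋ)=(0.694551, 2.126389)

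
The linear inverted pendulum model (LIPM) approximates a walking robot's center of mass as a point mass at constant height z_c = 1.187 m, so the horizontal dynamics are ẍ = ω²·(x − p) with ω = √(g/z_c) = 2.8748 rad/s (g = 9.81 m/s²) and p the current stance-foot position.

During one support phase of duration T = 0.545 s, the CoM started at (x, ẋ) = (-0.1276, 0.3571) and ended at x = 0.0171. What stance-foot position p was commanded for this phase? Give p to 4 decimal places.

ωT = 2.8748·0.545 = 1.566766; cosh(ωT) = 2.499924, sinh(ωT) = 2.291205
x(T) = p + (x₀−p)·cosh(ωT) + (ẋ₀/ω)·sinh(ωT) ⇒ p·(1 − cosh) = x(T) − x₀·cosh − (ẋ₀/ω)·sinh
numerator   = 0.0171 − (-0.1276)·2.499924 − (0.3571/2.8748)·2.291205 = 0.051483
denominator = 1 − 2.499924 = -1.499924
p = 0.051483 / -1.499924 = -0.0343

p = -0.0343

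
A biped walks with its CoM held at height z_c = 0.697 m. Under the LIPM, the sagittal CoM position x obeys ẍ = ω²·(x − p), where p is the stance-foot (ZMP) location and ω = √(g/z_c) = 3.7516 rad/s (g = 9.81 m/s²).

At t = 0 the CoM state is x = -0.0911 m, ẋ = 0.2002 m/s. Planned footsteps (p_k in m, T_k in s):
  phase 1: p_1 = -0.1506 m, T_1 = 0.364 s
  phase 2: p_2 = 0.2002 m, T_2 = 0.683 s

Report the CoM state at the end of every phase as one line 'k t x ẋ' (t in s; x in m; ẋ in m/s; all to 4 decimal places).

1 0.3640 0.0713 0.8265
2 1.0470 0.7793 2.2736

phase 1: p=-0.1506, T=0.364, ωT=1.365582, cosh=2.086618, sinh=1.831386; start (x,ẋ)=(-0.091100, 0.200200) → end (x,ẋ)=(0.071284, 0.826543)
phase 2: p=0.2002, T=0.683, ωT=2.562343, cosh=6.521641, sinh=6.444518; start (x,ẋ)=(0.071284, 0.826543) → end (x,ẋ)=(0.779294, 2.273577)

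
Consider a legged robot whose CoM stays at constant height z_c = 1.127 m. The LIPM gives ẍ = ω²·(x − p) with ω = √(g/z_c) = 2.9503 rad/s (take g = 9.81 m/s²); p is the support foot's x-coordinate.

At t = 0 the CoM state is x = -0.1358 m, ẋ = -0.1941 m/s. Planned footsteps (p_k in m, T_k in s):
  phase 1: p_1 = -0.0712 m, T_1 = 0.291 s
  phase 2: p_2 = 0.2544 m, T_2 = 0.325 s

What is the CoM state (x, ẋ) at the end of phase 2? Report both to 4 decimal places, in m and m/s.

x = -0.6339, ẋ = -2.2532

phase 1: p=-0.0712, T=0.291, ωT=0.858537, cosh=1.391744, sinh=0.967963; start (x,ẋ)=(-0.135800, -0.194100) → end (x,ẋ)=(-0.224789, -0.454621)
phase 2: p=0.2544, T=0.325, ωT=0.958847, cosh=1.496011, sinh=1.112677; start (x,ẋ)=(-0.224789, -0.454621) → end (x,ẋ)=(-0.633928, -2.253166)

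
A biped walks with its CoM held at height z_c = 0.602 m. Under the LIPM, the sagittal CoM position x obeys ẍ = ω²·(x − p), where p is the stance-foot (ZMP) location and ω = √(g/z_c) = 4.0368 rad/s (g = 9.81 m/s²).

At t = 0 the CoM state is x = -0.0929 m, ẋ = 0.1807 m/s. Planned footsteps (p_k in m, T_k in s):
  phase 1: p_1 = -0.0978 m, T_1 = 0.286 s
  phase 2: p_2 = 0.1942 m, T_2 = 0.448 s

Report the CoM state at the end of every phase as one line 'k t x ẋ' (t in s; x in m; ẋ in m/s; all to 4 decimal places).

1 0.2860 -0.0253 0.3434
2 0.7340 -0.2409 -1.5549

phase 1: p=-0.0978, T=0.286, ωT=1.154525, cosh=1.743861, sinh=1.428654; start (x,ẋ)=(-0.092900, 0.180700) → end (x,ẋ)=(-0.025304, 0.343375)
phase 2: p=0.1942, T=0.448, ωT=1.808486, cosh=3.132554, sinh=2.968652; start (x,ẋ)=(-0.025304, 0.343375) → end (x,ẋ)=(-0.240891, -1.554863)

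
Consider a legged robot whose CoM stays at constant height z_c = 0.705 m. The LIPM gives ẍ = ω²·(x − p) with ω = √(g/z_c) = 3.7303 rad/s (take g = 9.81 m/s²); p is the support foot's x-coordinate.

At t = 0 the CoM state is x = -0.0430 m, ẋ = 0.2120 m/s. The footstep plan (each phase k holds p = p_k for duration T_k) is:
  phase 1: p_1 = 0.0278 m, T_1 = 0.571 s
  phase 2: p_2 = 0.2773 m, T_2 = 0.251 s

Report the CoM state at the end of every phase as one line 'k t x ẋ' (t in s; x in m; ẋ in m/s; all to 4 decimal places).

phase 1: p=0.0278, T=0.571, ωT=2.130001, cosh=4.266857, sinh=4.148020; start (x,ẋ)=(-0.043000, 0.212000) → end (x,ẋ)=(-0.038554, -0.190940)
phase 2: p=0.2773, T=0.251, ωT=0.936305, cosh=1.471307, sinh=1.079233; start (x,ẋ)=(-0.038554, -0.190940) → end (x,ẋ)=(-0.242660, -1.552516)

1 0.5710 -0.0386 -0.1909
2 0.8220 -0.2427 -1.5525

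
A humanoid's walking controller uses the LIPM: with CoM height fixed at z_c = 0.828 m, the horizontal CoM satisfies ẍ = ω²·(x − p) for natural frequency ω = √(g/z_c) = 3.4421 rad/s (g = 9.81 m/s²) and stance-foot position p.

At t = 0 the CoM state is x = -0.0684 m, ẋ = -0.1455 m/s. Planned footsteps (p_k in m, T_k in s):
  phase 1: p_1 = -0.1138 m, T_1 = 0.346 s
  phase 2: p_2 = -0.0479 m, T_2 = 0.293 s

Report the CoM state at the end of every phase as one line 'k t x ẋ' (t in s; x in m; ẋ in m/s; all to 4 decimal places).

1 0.3460 -0.0953 -0.0281
2 0.6390 -0.1313 -0.2377

phase 1: p=-0.1138, T=0.346, ωT=1.190967, cosh=1.797094, sinh=1.493166; start (x,ẋ)=(-0.068400, -0.145500) → end (x,ẋ)=(-0.095329, -0.028138)
phase 2: p=-0.0479, T=0.293, ωT=1.008535, cosh=1.553168, sinh=1.188415; start (x,ẋ)=(-0.095329, -0.028138) → end (x,ẋ)=(-0.131280, -0.237719)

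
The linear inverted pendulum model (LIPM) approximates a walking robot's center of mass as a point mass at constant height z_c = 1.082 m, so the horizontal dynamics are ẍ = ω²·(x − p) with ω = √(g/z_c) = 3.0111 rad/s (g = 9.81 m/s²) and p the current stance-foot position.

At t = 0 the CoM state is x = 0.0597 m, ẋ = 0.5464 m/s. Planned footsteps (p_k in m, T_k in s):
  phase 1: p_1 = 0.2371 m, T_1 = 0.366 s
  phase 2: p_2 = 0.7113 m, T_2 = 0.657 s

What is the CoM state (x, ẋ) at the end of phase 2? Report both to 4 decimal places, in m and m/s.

phase 1: p=0.2371, T=0.366, ωT=1.102063, cosh=1.671277, sinh=1.339092; start (x,ẋ)=(0.059700, 0.546400) → end (x,ẋ)=(0.183610, 0.197884)
phase 2: p=0.7113, T=0.657, ωT=1.978293, cosh=3.684347, sinh=3.546041; start (x,ẋ)=(0.183610, 0.197884) → end (x,ẋ)=(-0.999855, -4.905332)

x = -0.9999, ẋ = -4.9053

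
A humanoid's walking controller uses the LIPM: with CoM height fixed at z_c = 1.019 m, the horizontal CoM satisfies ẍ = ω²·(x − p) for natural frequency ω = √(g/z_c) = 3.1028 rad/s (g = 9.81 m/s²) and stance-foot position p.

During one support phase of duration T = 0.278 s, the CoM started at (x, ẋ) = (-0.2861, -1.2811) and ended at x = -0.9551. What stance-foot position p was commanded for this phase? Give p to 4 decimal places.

ωT = 3.1028·0.278 = 0.862578; cosh(ωT) = 1.395667, sinh(ωT) = 0.973595
x(T) = p + (x₀−p)·cosh(ωT) + (ẋ₀/ω)·sinh(ωT) ⇒ p·(1 − cosh) = x(T) − x₀·cosh − (ẋ₀/ω)·sinh
numerator   = -0.9551 − (-0.2861)·1.395667 − (-1.2811/3.1028)·0.973595 = -0.153817
denominator = 1 − 1.395667 = -0.395667
p = -0.153817 / -0.395667 = 0.3888

p = 0.3888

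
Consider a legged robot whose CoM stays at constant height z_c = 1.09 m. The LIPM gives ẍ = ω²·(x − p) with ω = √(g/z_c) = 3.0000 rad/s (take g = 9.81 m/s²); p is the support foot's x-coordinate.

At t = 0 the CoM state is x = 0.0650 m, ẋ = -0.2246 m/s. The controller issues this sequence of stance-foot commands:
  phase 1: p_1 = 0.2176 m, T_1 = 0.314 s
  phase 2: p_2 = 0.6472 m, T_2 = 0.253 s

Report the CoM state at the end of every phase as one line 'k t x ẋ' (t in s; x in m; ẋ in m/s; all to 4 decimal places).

phase 1: p=0.2176, T=0.314, ωT=0.942000, cosh=1.477477, sinh=1.087630; start (x,ẋ)=(0.065000, -0.224600) → end (x,ẋ)=(-0.089290, -0.829758)
phase 2: p=0.6472, T=0.253, ωT=0.759000, cosh=1.302137, sinh=0.834002; start (x,ẋ)=(-0.089290, -0.829758) → end (x,ẋ)=(-0.542484, -2.923162)

1 0.3140 -0.0893 -0.8298
2 0.5670 -0.5425 -2.9232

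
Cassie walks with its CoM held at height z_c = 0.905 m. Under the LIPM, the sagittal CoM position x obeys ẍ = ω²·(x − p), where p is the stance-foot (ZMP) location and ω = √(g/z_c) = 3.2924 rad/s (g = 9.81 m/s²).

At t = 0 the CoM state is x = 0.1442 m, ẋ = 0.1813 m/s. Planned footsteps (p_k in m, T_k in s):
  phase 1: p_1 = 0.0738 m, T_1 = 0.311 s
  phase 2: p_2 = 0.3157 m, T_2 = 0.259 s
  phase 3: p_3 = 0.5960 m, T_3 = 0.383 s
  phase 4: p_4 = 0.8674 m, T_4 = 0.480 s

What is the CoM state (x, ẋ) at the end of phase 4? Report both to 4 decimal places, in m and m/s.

x = -0.0732, ẋ = -2.8397

phase 1: p=0.0738, T=0.311, ωT=1.023936, cosh=1.571655, sinh=1.212477; start (x,ẋ)=(0.144200, 0.181300) → end (x,ẋ)=(0.251211, 0.565975)
phase 2: p=0.3157, T=0.259, ωT=0.852732, cosh=1.386148, sinh=0.959899; start (x,ẋ)=(0.251211, 0.565975) → end (x,ẋ)=(0.391319, 0.580716)
phase 3: p=0.5960, T=0.383, ωT=1.260989, cosh=1.906142, sinh=1.622768; start (x,ẋ)=(0.391319, 0.580716) → end (x,ẋ)=(0.492074, 0.013356)
phase 4: p=0.8674, T=0.480, ωT=1.580352, cosh=2.531284, sinh=2.325381; start (x,ẋ)=(0.492074, 0.013356) → end (x,ẋ)=(-0.073224, -2.839721)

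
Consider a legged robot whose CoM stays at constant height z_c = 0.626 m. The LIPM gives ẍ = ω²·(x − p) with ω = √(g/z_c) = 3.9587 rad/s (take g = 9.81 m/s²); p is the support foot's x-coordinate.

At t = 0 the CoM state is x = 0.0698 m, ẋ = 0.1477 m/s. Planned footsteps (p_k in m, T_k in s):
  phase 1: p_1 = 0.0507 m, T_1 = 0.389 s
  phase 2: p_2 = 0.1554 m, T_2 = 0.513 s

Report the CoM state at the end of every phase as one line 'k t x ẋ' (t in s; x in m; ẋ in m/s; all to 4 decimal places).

1 0.3890 0.1803 0.5285
2 0.9020 0.7519 2.4176

phase 1: p=0.0507, T=0.389, ωT=1.539934, cosh=2.439340, sinh=2.224944; start (x,ẋ)=(0.069800, 0.147700) → end (x,ẋ)=(0.180305, 0.528521)
phase 2: p=0.1554, T=0.513, ωT=2.030813, cosh=3.875754, sinh=3.744526; start (x,ẋ)=(0.180305, 0.528521) → end (x,ẋ)=(0.751851, 2.417590)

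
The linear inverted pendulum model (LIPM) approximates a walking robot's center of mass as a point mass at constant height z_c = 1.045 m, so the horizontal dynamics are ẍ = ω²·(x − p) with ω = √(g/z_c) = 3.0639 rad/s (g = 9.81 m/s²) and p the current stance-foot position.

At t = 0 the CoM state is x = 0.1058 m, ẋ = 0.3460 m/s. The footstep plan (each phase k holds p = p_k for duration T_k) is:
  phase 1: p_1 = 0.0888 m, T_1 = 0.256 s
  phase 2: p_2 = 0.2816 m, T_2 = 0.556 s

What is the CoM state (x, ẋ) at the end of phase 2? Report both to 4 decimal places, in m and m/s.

x = 0.5124, ẋ = 0.8391

phase 1: p=0.0888, T=0.256, ωT=0.784358, cosh=1.323707, sinh=0.867294; start (x,ẋ)=(0.105800, 0.346000) → end (x,ẋ)=(0.209245, 0.503177)
phase 2: p=0.2816, T=0.556, ωT=1.703528, cosh=2.837668, sinh=2.655628; start (x,ẋ)=(0.209245, 0.503177) → end (x,ẋ)=(0.512407, 0.839124)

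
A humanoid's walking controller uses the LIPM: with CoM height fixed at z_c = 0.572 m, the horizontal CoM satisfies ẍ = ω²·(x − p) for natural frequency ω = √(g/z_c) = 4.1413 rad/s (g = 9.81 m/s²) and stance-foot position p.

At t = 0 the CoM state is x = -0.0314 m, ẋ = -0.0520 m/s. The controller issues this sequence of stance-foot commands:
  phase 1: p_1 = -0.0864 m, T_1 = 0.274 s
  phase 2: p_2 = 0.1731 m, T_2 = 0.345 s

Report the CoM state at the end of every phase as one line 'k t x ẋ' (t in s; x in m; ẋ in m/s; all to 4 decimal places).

1 0.2740 -0.0095 0.2284
2 0.6190 -0.1214 -0.9838

phase 1: p=-0.0864, T=0.274, ωT=1.134716, cosh=1.715902, sinh=1.394389; start (x,ẋ)=(-0.031400, -0.052000) → end (x,ẋ)=(-0.009534, 0.228375)
phase 2: p=0.1731, T=0.345, ωT=1.428748, cosh=2.206541, sinh=1.966932; start (x,ẋ)=(-0.009534, 0.228375) → end (x,ẋ)=(-0.121421, -0.983754)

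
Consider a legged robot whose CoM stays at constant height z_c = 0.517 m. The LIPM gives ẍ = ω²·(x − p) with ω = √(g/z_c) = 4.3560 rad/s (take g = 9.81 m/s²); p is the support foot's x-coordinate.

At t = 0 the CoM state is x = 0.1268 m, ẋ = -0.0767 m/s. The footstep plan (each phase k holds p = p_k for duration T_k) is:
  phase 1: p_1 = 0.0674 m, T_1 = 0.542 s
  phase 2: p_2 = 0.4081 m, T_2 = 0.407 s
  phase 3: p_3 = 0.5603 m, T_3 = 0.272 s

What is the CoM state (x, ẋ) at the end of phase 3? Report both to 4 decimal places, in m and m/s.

phase 1: p=0.0674, T=0.542, ωT=2.360952, cosh=5.347685, sinh=5.253354; start (x,ẋ)=(0.126800, -0.076700) → end (x,ẋ)=(0.292552, 0.949119)
phase 2: p=0.4081, T=0.407, ωT=1.772892, cosh=3.028849, sinh=2.859008; start (x,ẋ)=(0.292552, 0.949119) → end (x,ẋ)=(0.681065, 1.435721)
phase 3: p=0.5603, T=0.272, ωT=1.184832, cosh=1.787967, sinh=1.482170; start (x,ẋ)=(0.681065, 1.435721) → end (x,ẋ)=(1.264742, 3.346724)

x = 1.2647, ẋ = 3.3467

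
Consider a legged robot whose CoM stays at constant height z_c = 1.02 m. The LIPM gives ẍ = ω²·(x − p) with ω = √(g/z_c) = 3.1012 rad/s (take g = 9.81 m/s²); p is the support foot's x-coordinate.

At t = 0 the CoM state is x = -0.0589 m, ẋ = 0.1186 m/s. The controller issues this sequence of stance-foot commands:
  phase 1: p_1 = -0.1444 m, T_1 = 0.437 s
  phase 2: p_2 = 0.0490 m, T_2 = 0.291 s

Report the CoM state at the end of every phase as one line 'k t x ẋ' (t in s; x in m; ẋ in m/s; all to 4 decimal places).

1 0.4370 0.1016 0.7251
2 0.7280 0.3654 1.2090

phase 1: p=-0.1444, T=0.437, ωT=1.355224, cosh=2.067760, sinh=1.809871; start (x,ẋ)=(-0.058900, 0.118600) → end (x,ẋ)=(0.101609, 0.725128)
phase 2: p=0.0490, T=0.291, ωT=0.902449, cosh=1.435605, sinh=1.030030; start (x,ẋ)=(0.101609, 0.725128) → end (x,ẋ)=(0.365369, 1.209048)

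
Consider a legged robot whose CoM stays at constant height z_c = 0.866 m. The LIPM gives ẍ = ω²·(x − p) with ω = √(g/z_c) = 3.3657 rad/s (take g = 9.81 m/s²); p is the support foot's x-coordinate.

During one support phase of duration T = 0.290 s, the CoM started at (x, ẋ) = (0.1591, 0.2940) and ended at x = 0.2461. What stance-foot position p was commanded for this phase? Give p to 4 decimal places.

p = 0.1833

ωT = 3.3657·0.290 = 0.976053; cosh(ωT) = 1.515378, sinh(ωT) = 1.138582
x(T) = p + (x₀−p)·cosh(ωT) + (ẋ₀/ω)·sinh(ωT) ⇒ p·(1 − cosh) = x(T) − x₀·cosh − (ẋ₀/ω)·sinh
numerator   = 0.2461 − (0.1591)·1.515378 − (0.2940/3.3657)·1.138582 = -0.094454
denominator = 1 − 1.515378 = -0.515378
p = -0.094454 / -0.515378 = 0.1833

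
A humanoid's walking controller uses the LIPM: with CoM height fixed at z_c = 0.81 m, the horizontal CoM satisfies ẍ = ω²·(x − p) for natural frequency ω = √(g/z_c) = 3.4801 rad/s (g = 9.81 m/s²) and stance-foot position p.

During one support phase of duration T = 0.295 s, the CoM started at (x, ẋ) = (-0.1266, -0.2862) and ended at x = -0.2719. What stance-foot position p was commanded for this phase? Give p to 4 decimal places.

ωT = 3.4801·0.295 = 1.026630; cosh(ωT) = 1.574927, sinh(ωT) = 1.216714
x(T) = p + (x₀−p)·cosh(ωT) + (ẋ₀/ω)·sinh(ωT) ⇒ p·(1 − cosh) = x(T) − x₀·cosh − (ẋ₀/ω)·sinh
numerator   = -0.2719 − (-0.1266)·1.574927 − (-0.2862/3.4801)·1.216714 = 0.027547
denominator = 1 − 1.574927 = -0.574927
p = 0.027547 / -0.574927 = -0.0479

p = -0.0479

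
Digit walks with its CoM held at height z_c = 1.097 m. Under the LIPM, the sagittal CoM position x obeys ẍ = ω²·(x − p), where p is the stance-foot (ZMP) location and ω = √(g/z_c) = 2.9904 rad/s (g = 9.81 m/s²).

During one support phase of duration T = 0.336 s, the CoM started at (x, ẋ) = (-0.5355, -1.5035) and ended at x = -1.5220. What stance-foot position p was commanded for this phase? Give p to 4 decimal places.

p = 0.1788

ωT = 2.9904·0.336 = 1.004774; cosh(ωT) = 1.548709, sinh(ωT) = 1.182582
x(T) = p + (x₀−p)·cosh(ωT) + (ẋ₀/ω)·sinh(ωT) ⇒ p·(1 − cosh) = x(T) − x₀·cosh − (ẋ₀/ω)·sinh
numerator   = -1.5220 − (-0.5355)·1.548709 − (-1.5035/2.9904)·1.182582 = -0.098093
denominator = 1 − 1.548709 = -0.548709
p = -0.098093 / -0.548709 = 0.1788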